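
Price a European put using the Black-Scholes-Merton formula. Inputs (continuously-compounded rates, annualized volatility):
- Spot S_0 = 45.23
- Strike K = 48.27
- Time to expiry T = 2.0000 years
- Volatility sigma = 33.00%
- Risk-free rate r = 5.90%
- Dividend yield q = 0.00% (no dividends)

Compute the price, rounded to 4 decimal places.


Answer: Price = 7.0150

Derivation:
d1 = (ln(S/K) + (r - q + 0.5*sigma^2) * T) / (sigma * sqrt(T)) = 0.34680445
d2 = d1 - sigma * sqrt(T) = -0.11988603
exp(-rT) = 0.88869605; exp(-qT) = 1.00000000
P = K * exp(-rT) * N(-d2) - S_0 * exp(-qT) * N(-d1)
N(-d1) = 0.36436912; N(-d2) = 0.54771328
P = 48.2700 * 0.88869605 * 0.54771328 - 45.2300 * 1.00000000 * 0.36436912 = 7.0150


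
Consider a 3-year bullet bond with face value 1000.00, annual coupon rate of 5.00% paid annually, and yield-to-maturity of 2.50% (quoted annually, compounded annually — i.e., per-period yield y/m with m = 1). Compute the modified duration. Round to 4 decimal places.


Coupon per period c = face * coupon_rate / m = 50.000000
Periods per year m = 1; per-period yield y/m = 0.025000
Number of cashflows N = 3
Cashflows (t years, CF_t, discount factor 1/(1+y/m)^(m*t), PV):
  t = 1.0000: CF_t = 50.000000, DF = 0.975610, PV = 48.780488
  t = 2.0000: CF_t = 50.000000, DF = 0.951814, PV = 47.590720
  t = 3.0000: CF_t = 1050.000000, DF = 0.928599, PV = 975.029381
Price P = sum_t PV_t = 1071.400589
First compute Macaulay numerator sum_t t * PV_t:
  t * PV_t at t = 1.0000: 48.780488
  t * PV_t at t = 2.0000: 95.181440
  t * PV_t at t = 3.0000: 2925.088144
Macaulay duration D = 3069.050072 / 1071.400589 = 2.864522
Modified duration = D / (1 + y/m) = 2.864522 / (1 + 0.025000) = 2.794655

Answer: Modified duration = 2.7947


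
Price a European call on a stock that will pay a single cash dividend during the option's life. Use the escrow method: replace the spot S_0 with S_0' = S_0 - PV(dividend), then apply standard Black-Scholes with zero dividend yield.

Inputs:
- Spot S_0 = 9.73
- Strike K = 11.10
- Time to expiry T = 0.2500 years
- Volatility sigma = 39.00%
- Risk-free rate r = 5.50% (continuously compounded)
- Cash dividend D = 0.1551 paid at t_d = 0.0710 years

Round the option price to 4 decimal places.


PV(D) = D * exp(-r * t_d) = 0.1551 * 0.99610261 = 0.15449552
S_0' = S_0 - PV(D) = 9.7300 - 0.15449552 = 9.57550448
d1 = (ln(S_0'/K) + (r + sigma^2/2)*T) / (sigma*sqrt(T)) = -0.58961224
d2 = d1 - sigma*sqrt(T) = -0.78461224
exp(-rT) = 0.98634410
N(d1) = 0.27772532; N(d2) = 0.21634048
C = S_0' * N(d1) - K * exp(-rT) * N(d2) = 9.57550448 * 0.27772532 - 11.1000 * 0.98634410 * 0.21634048 = 0.2908

Answer: Price = 0.2908


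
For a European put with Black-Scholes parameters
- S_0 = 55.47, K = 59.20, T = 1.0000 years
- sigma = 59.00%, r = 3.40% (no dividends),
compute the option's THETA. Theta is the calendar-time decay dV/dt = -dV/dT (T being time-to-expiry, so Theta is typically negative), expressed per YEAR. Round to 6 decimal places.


Answer: Theta = -5.102003

Derivation:
d1 = 0.2423233766; d2 = -0.3476766234
phi(d1) = 0.3873994907; exp(-qT) = 1.0000000000; exp(-rT) = 0.9665715046
Theta = -S*exp(-qT)*phi(d1)*sigma/(2*sqrt(T)) + r*K*exp(-rT)*N(-d2) - q*S*exp(-qT)*N(-d1)
N(-d1) = 0.4042648008; N(-d2) = 0.6359584728; sqrt(T) = 1.0000000000
Term 1 = -55.4700 * 1.0000000000 * 0.3873994907 * 0.5900 / (2 * 1.0000000000) = -6.3392696760
Term 2 = 0.0340 * 59.2000 * 0.9665715046 * 0.6359584728 = 1.2372668274
Term 3 = 0 (no dividend yield, q = 0)
Theta = -6.3392696760 + (1.2372668274) + (0.0000000000) = -5.102003


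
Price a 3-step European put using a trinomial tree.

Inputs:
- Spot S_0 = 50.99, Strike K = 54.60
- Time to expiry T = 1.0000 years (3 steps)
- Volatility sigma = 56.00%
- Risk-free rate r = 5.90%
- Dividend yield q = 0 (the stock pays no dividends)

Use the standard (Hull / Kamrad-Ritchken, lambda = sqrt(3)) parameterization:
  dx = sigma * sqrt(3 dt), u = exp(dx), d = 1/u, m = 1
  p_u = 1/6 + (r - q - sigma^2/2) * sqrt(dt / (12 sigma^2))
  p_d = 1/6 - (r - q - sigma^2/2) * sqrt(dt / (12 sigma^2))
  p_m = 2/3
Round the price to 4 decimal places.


Answer: Price = V(0,0) = 11.0857

Derivation:
dt = T/N = 0.333333; dx = sigma*sqrt(3*dt) = 0.560000
u = exp(dx) = 1.750673; d = 1/u = 0.571209
p_u = 0.137560, p_m = 0.666667, p_d = 0.195774
Discount per step: exp(-r*dt) = 0.980525
Stock lattice S(k, j) with j the centered position index:
  k=0: S(0,+0) = 50.9900
  k=1: S(1,-1) = 29.1260; S(1,+0) = 50.9900; S(1,+1) = 89.2668
  k=2: S(2,-2) = 16.6370; S(2,-1) = 29.1260; S(2,+0) = 50.9900; S(2,+1) = 89.2668; S(2,+2) = 156.2769
  k=3: S(3,-3) = 9.5032; S(3,-2) = 16.6370; S(3,-1) = 29.1260; S(3,+0) = 50.9900; S(3,+1) = 89.2668; S(3,+2) = 156.2769; S(3,+3) = 273.5897
Terminal payoffs V(N, j) = max(K - S_T, 0):
  V(3,-3) = 45.096791; V(3,-2) = 37.962993; V(3,-1) = 25.474050; V(3,+0) = 3.610000; V(3,+1) = 0.000000; V(3,+2) = 0.000000; V(3,+3) = 0.000000
Backward induction: V(k, j) = exp(-r*dt) * [p_u * V(k+1, j+1) + p_m * V(k+1, j) + p_d * V(k+1, j-1)]
  V(2,-2) = exp(-r*dt) * [p_u*25.474050 + p_m*37.962993 + p_d*45.096791] = 36.908577
  V(2,-1) = exp(-r*dt) * [p_u*3.610000 + p_m*25.474050 + p_d*37.962993] = 24.426311
  V(2,+0) = exp(-r*dt) * [p_u*0.000000 + p_m*3.610000 + p_d*25.474050] = 7.249827
  V(2,+1) = exp(-r*dt) * [p_u*0.000000 + p_m*0.000000 + p_d*3.610000] = 0.692980
  V(2,+2) = exp(-r*dt) * [p_u*0.000000 + p_m*0.000000 + p_d*0.000000] = 0.000000
  V(1,-1) = exp(-r*dt) * [p_u*7.249827 + p_m*24.426311 + p_d*36.908577] = 24.029956
  V(1,+0) = exp(-r*dt) * [p_u*0.692980 + p_m*7.249827 + p_d*24.426311] = 9.521467
  V(1,+1) = exp(-r*dt) * [p_u*0.000000 + p_m*0.692980 + p_d*7.249827] = 1.844675
  V(0,+0) = exp(-r*dt) * [p_u*1.844675 + p_m*9.521467 + p_d*24.029956] = 11.085657


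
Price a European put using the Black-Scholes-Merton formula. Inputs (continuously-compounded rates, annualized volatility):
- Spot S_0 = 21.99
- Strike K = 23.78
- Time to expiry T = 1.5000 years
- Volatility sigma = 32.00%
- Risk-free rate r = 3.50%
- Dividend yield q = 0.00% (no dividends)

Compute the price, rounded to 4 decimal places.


Answer: Price = 3.7551

Derivation:
d1 = (ln(S/K) + (r - q + 0.5*sigma^2) * T) / (sigma * sqrt(T)) = 0.13023864
d2 = d1 - sigma * sqrt(T) = -0.26167972
exp(-rT) = 0.94885432; exp(-qT) = 1.00000000
P = K * exp(-rT) * N(-d2) - S_0 * exp(-qT) * N(-d1)
N(-d1) = 0.44818881; N(-d2) = 0.60321581
P = 23.7800 * 0.94885432 * 0.60321581 - 21.9900 * 1.00000000 * 0.44818881 = 3.7551


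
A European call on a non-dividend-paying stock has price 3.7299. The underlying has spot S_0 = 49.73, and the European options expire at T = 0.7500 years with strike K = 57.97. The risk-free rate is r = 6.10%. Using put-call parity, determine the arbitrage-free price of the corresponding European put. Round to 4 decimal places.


Answer: Put price = 9.3775

Derivation:
Put-call parity: C - P = S_0 * exp(-qT) - K * exp(-rT).
S_0 * exp(-qT) = 49.7300 * 1.00000000 = 49.73000000
K * exp(-rT) = 57.9700 * 0.95528075 = 55.37762522
P = C - S*exp(-qT) + K*exp(-rT)
P = 3.7299 - 49.73000000 + 55.37762522 = 9.3775


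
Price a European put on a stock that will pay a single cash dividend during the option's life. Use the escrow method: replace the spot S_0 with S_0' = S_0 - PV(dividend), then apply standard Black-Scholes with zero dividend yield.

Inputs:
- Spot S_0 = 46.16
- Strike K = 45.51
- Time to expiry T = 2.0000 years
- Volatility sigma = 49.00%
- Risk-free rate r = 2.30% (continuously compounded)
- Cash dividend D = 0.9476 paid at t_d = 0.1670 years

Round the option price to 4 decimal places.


PV(D) = D * exp(-r * t_d) = 0.9476 * 0.99616637 = 0.94396725
S_0' = S_0 - PV(D) = 46.1600 - 0.94396725 = 45.21603275
d1 = (ln(S_0'/K) + (r + sigma^2/2)*T) / (sigma*sqrt(T)) = 0.40351214
d2 = d1 - sigma*sqrt(T) = -0.28945250
exp(-rT) = 0.95504196
N(-d1) = 0.34328575; N(-d2) = 0.61388244
P = K * exp(-rT) * N(-d2) - S_0' * N(-d1) = 45.5100 * 0.95504196 * 0.61388244 - 45.21603275 * 0.34328575 = 11.1597

Answer: Price = 11.1597


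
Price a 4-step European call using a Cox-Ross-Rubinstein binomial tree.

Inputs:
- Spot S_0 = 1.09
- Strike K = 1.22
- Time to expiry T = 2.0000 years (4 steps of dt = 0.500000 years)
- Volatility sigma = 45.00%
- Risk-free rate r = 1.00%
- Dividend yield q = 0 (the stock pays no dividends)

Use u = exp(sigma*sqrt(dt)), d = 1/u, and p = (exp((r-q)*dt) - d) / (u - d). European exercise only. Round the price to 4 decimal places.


dt = T/N = 0.500000
u = exp(sigma*sqrt(dt)) = 1.374648; d = 1/u = 0.727459
p = (exp((r-q)*dt) - d) / (u - d) = 0.428860
Discount per step: exp(-r*dt) = 0.995012
Stock lattice S(k, i) with i counting down-moves:
  k=0: S(0,0) = 1.0900
  k=1: S(1,0) = 1.4984; S(1,1) = 0.7929
  k=2: S(2,0) = 2.0597; S(2,1) = 1.0900; S(2,2) = 0.5768
  k=3: S(3,0) = 2.8314; S(3,1) = 1.4984; S(3,2) = 0.7929; S(3,3) = 0.4196
  k=4: S(4,0) = 3.8922; S(4,1) = 2.0597; S(4,2) = 1.0900; S(4,3) = 0.5768; S(4,4) = 0.3053
Terminal payoffs V(N, i) = max(S_T - K, 0):
  V(4,0) = 2.672182; V(4,1) = 0.839728; V(4,2) = 0.000000; V(4,3) = 0.000000; V(4,4) = 0.000000
Backward induction: V(k, i) = exp(-r*dt) * [p * V(k+1, i) + (1-p) * V(k+1, i+1)].
  V(3,0) = exp(-r*dt) * [p*2.672182 + (1-p)*0.839728] = 1.617486
  V(3,1) = exp(-r*dt) * [p*0.839728 + (1-p)*0.000000] = 0.358330
  V(3,2) = exp(-r*dt) * [p*0.000000 + (1-p)*0.000000] = 0.000000
  V(3,3) = exp(-r*dt) * [p*0.000000 + (1-p)*0.000000] = 0.000000
  V(2,0) = exp(-r*dt) * [p*1.617486 + (1-p)*0.358330] = 0.893851
  V(2,1) = exp(-r*dt) * [p*0.358330 + (1-p)*0.000000] = 0.152907
  V(2,2) = exp(-r*dt) * [p*0.000000 + (1-p)*0.000000] = 0.000000
  V(1,0) = exp(-r*dt) * [p*0.893851 + (1-p)*0.152907] = 0.468321
  V(1,1) = exp(-r*dt) * [p*0.152907 + (1-p)*0.000000] = 0.065249
  V(0,0) = exp(-r*dt) * [p*0.468321 + (1-p)*0.065249] = 0.236922

Answer: Price = V(0,0) = 0.2369


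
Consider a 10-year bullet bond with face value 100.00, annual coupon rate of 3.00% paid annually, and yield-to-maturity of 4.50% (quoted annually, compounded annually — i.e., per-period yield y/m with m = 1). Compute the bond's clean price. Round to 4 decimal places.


Answer: Price = 88.1309

Derivation:
Coupon per period c = face * coupon_rate / m = 3.000000
Periods per year m = 1; per-period yield y/m = 0.045000
Number of cashflows N = 10
Cashflows (t years, CF_t, discount factor 1/(1+y/m)^(m*t), PV):
  t = 1.0000: CF_t = 3.000000, DF = 0.956938, PV = 2.870813
  t = 2.0000: CF_t = 3.000000, DF = 0.915730, PV = 2.747190
  t = 3.0000: CF_t = 3.000000, DF = 0.876297, PV = 2.628890
  t = 4.0000: CF_t = 3.000000, DF = 0.838561, PV = 2.515684
  t = 5.0000: CF_t = 3.000000, DF = 0.802451, PV = 2.407353
  t = 6.0000: CF_t = 3.000000, DF = 0.767896, PV = 2.303687
  t = 7.0000: CF_t = 3.000000, DF = 0.734828, PV = 2.204485
  t = 8.0000: CF_t = 3.000000, DF = 0.703185, PV = 2.109555
  t = 9.0000: CF_t = 3.000000, DF = 0.672904, PV = 2.018713
  t = 10.0000: CF_t = 103.000000, DF = 0.643928, PV = 66.324551
Price P = sum_t PV_t = 88.130923


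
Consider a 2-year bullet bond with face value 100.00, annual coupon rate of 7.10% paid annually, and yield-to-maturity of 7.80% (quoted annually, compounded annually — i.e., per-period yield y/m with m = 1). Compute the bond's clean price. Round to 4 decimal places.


Coupon per period c = face * coupon_rate / m = 7.100000
Periods per year m = 1; per-period yield y/m = 0.078000
Number of cashflows N = 2
Cashflows (t years, CF_t, discount factor 1/(1+y/m)^(m*t), PV):
  t = 1.0000: CF_t = 7.100000, DF = 0.927644, PV = 6.586271
  t = 2.0000: CF_t = 107.100000, DF = 0.860523, PV = 92.162012
Price P = sum_t PV_t = 98.748283

Answer: Price = 98.7483


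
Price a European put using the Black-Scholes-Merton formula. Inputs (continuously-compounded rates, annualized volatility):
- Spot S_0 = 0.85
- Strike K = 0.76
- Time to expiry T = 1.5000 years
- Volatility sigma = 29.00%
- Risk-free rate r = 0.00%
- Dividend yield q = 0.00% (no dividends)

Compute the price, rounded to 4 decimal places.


d1 = (ln(S/K) + (r - q + 0.5*sigma^2) * T) / (sigma * sqrt(T)) = 0.49269351
d2 = d1 - sigma * sqrt(T) = 0.13751750
exp(-rT) = 1.00000000; exp(-qT) = 1.00000000
P = K * exp(-rT) * N(-d2) - S_0 * exp(-qT) * N(-d1)
N(-d1) = 0.31111458; N(-d2) = 0.44531088
P = 0.7600 * 1.00000000 * 0.44531088 - 0.8500 * 1.00000000 * 0.31111458 = 0.0740

Answer: Price = 0.0740


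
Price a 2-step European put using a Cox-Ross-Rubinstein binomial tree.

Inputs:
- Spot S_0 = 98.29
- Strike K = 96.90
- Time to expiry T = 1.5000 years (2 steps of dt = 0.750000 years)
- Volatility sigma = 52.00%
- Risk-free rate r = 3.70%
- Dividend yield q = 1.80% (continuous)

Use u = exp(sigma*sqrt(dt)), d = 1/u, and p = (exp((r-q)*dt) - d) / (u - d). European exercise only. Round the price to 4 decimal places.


dt = T/N = 0.750000
u = exp(sigma*sqrt(dt)) = 1.568835; d = 1/u = 0.637416
p = (exp((r-q)*dt) - d) / (u - d) = 0.404690
Discount per step: exp(-r*dt) = 0.972631
Stock lattice S(k, i) with i counting down-moves:
  k=0: S(0,0) = 98.2900
  k=1: S(1,0) = 154.2008; S(1,1) = 62.6516
  k=2: S(2,0) = 241.9156; S(2,1) = 98.2900; S(2,2) = 39.9351
Terminal payoffs V(N, i) = max(K - S_T, 0):
  V(2,0) = 0.000000; V(2,1) = 0.000000; V(2,2) = 56.964891
Backward induction: V(k, i) = exp(-r*dt) * [p * V(k+1, i) + (1-p) * V(k+1, i+1)].
  V(1,0) = exp(-r*dt) * [p*0.000000 + (1-p)*0.000000] = 0.000000
  V(1,1) = exp(-r*dt) * [p*0.000000 + (1-p)*56.964891] = 32.983638
  V(0,0) = exp(-r*dt) * [p*0.000000 + (1-p)*32.983638] = 19.098085

Answer: Price = V(0,0) = 19.0981


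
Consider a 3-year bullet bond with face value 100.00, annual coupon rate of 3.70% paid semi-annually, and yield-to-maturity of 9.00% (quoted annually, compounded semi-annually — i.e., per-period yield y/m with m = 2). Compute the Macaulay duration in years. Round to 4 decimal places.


Coupon per period c = face * coupon_rate / m = 1.850000
Periods per year m = 2; per-period yield y/m = 0.045000
Number of cashflows N = 6
Cashflows (t years, CF_t, discount factor 1/(1+y/m)^(m*t), PV):
  t = 0.5000: CF_t = 1.850000, DF = 0.956938, PV = 1.770335
  t = 1.0000: CF_t = 1.850000, DF = 0.915730, PV = 1.694100
  t = 1.5000: CF_t = 1.850000, DF = 0.876297, PV = 1.621149
  t = 2.0000: CF_t = 1.850000, DF = 0.838561, PV = 1.551338
  t = 2.5000: CF_t = 1.850000, DF = 0.802451, PV = 1.484534
  t = 3.0000: CF_t = 101.850000, DF = 0.767896, PV = 78.210181
Price P = sum_t PV_t = 86.331638
Macaulay numerator sum_t t * PV_t:
  t * PV_t at t = 0.5000: 0.885167
  t * PV_t at t = 1.0000: 1.694100
  t * PV_t at t = 1.5000: 2.431723
  t * PV_t at t = 2.0000: 3.102677
  t * PV_t at t = 2.5000: 3.711336
  t * PV_t at t = 3.0000: 234.630543
Macaulay duration D = (sum_t t * PV_t) / P = 246.455547 / 86.331638 = 2.854754

Answer: Macaulay duration = 2.8548 years


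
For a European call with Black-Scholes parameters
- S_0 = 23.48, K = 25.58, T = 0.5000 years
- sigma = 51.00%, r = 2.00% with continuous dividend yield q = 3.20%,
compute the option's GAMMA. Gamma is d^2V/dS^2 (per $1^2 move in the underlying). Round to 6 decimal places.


Answer: Gamma = 0.046241

Derivation:
d1 = -0.0738629912; d2 = -0.4344874496
phi(d1) = 0.3978555004; exp(-qT) = 0.9841273201; exp(-rT) = 0.9900498337
Gamma = exp(-qT) * phi(d1) / (S * sigma * sqrt(T)) = 0.9841273201 * 0.3978555004 / (23.4800 * 0.5100 * 0.7071067812) = 0.046241


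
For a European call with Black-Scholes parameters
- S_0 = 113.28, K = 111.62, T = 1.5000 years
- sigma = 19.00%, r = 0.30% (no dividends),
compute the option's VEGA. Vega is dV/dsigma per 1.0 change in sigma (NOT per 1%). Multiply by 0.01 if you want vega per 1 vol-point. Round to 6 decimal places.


Answer: Vega = 54.262353

Derivation:
d1 = 0.1991279794; d2 = -0.0335735462
phi(d1) = 0.3911107507; exp(-qT) = 1.0000000000; exp(-rT) = 0.9955101098
Vega = S * exp(-qT) * phi(d1) * sqrt(T) = 113.2800 * 1.0000000000 * 0.3911107507 * 1.2247448714 = 54.262353


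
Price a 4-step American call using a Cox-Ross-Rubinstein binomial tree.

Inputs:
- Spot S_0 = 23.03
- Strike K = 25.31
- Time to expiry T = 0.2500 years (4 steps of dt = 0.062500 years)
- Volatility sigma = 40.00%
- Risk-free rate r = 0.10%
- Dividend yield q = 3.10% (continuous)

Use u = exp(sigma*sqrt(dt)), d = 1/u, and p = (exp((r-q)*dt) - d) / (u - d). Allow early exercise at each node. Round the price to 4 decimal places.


Answer: Price = V(0,0) = 1.0395

Derivation:
dt = T/N = 0.062500
u = exp(sigma*sqrt(dt)) = 1.105171; d = 1/u = 0.904837
p = (exp((r-q)*dt) - d) / (u - d) = 0.465670
Discount per step: exp(-r*dt) = 0.999938
Stock lattice S(k, i) with i counting down-moves:
  k=0: S(0,0) = 23.0300
  k=1: S(1,0) = 25.4521; S(1,1) = 20.8384
  k=2: S(2,0) = 28.1289; S(2,1) = 23.0300; S(2,2) = 18.8554
  k=3: S(3,0) = 31.0872; S(3,1) = 25.4521; S(3,2) = 20.8384; S(3,3) = 17.0610
  k=4: S(4,0) = 34.3567; S(4,1) = 28.1289; S(4,2) = 23.0300; S(4,3) = 18.8554; S(4,4) = 15.4375
Terminal payoffs V(N, i) = max(S_T - K, 0):
  V(4,0) = 9.046723; V(4,1) = 2.818906; V(4,2) = 0.000000; V(4,3) = 0.000000; V(4,4) = 0.000000
Backward induction: V(k, i) = exp(-r*dt) * [p * V(k+1, i) + (1-p) * V(k+1, i+1)]; then take max(V_cont, immediate exercise) for American.
  V(3,0) = exp(-r*dt) * [p*9.046723 + (1-p)*2.818906] = 5.718657; exercise = 5.777248; V(3,0) = max -> 5.777248
  V(3,1) = exp(-r*dt) * [p*2.818906 + (1-p)*0.000000] = 1.312598; exercise = 0.142086; V(3,1) = max -> 1.312598
  V(3,2) = exp(-r*dt) * [p*0.000000 + (1-p)*0.000000] = 0.000000; exercise = 0.000000; V(3,2) = max -> 0.000000
  V(3,3) = exp(-r*dt) * [p*0.000000 + (1-p)*0.000000] = 0.000000; exercise = 0.000000; V(3,3) = max -> 0.000000
  V(2,0) = exp(-r*dt) * [p*5.777248 + (1-p)*1.312598] = 3.391441; exercise = 2.818906; V(2,0) = max -> 3.391441
  V(2,1) = exp(-r*dt) * [p*1.312598 + (1-p)*0.000000] = 0.611200; exercise = 0.000000; V(2,1) = max -> 0.611200
  V(2,2) = exp(-r*dt) * [p*0.000000 + (1-p)*0.000000] = 0.000000; exercise = 0.000000; V(2,2) = max -> 0.000000
  V(1,0) = exp(-r*dt) * [p*3.391441 + (1-p)*0.611200] = 1.905756; exercise = 0.142086; V(1,0) = max -> 1.905756
  V(1,1) = exp(-r*dt) * [p*0.611200 + (1-p)*0.000000] = 0.284600; exercise = 0.000000; V(1,1) = max -> 0.284600
  V(0,0) = exp(-r*dt) * [p*1.905756 + (1-p)*0.284600] = 1.039459; exercise = 0.000000; V(0,0) = max -> 1.039459


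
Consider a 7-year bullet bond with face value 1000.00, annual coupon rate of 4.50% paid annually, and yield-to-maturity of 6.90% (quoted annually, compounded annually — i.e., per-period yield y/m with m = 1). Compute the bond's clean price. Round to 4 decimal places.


Coupon per period c = face * coupon_rate / m = 45.000000
Periods per year m = 1; per-period yield y/m = 0.069000
Number of cashflows N = 7
Cashflows (t years, CF_t, discount factor 1/(1+y/m)^(m*t), PV):
  t = 1.0000: CF_t = 45.000000, DF = 0.935454, PV = 42.095416
  t = 2.0000: CF_t = 45.000000, DF = 0.875074, PV = 39.378313
  t = 3.0000: CF_t = 45.000000, DF = 0.818591, PV = 36.836588
  t = 4.0000: CF_t = 45.000000, DF = 0.765754, PV = 34.458922
  t = 5.0000: CF_t = 45.000000, DF = 0.716327, PV = 32.234726
  t = 6.0000: CF_t = 45.000000, DF = 0.670091, PV = 30.154094
  t = 7.0000: CF_t = 1045.000000, DF = 0.626839, PV = 655.046837
Price P = sum_t PV_t = 870.204897

Answer: Price = 870.2049


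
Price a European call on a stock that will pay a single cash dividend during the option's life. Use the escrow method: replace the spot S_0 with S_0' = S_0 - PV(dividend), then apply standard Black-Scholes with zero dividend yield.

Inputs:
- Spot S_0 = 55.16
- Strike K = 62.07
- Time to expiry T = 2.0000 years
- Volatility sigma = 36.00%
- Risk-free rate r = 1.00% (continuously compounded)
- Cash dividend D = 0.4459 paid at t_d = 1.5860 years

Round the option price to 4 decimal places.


PV(D) = D * exp(-r * t_d) = 0.4459 * 0.98426511 = 0.43888381
S_0' = S_0 - PV(D) = 55.1600 - 0.43888381 = 54.72111619
d1 = (ln(S_0'/K) + (r + sigma^2/2)*T) / (sigma*sqrt(T)) = 0.04632903
d2 = d1 - sigma*sqrt(T) = -0.46278785
exp(-rT) = 0.98019867
N(d1) = 0.51847600; N(d2) = 0.32175822
C = S_0' * N(d1) - K * exp(-rT) * N(d2) = 54.72111619 * 0.51847600 - 62.0700 * 0.98019867 * 0.32175822 = 8.7955

Answer: Price = 8.7955


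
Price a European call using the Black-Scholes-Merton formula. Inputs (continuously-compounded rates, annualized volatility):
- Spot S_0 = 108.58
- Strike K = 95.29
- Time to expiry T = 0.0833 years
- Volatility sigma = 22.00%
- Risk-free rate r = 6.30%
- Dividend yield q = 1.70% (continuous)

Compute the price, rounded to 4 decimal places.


Answer: Price = 13.6749

Derivation:
d1 = (ln(S/K) + (r - q + 0.5*sigma^2) * T) / (sigma * sqrt(T)) = 2.14833041
d2 = d1 - sigma * sqrt(T) = 2.08483458
exp(-rT) = 0.99476585; exp(-qT) = 0.99858490
C = S_0 * exp(-qT) * N(d1) - K * exp(-rT) * N(d2)
N(d1) = 0.98415624; N(d2) = 0.98145784
C = 108.5800 * 0.99858490 * 0.98415624 - 95.2900 * 0.99476585 * 0.98145784 = 13.6749


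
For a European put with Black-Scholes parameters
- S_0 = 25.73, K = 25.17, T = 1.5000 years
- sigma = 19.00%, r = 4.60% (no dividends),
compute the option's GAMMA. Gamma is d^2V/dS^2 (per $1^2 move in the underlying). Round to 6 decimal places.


Answer: Gamma = 0.058581

Derivation:
d1 = 0.5074303525; d2 = 0.2747288269
phi(d1) = 0.3507500861; exp(-qT) = 1.0000000000; exp(-rT) = 0.9333266801
Gamma = exp(-qT) * phi(d1) / (S * sigma * sqrt(T)) = 1.0000000000 * 0.3507500861 / (25.7300 * 0.1900 * 1.2247448714) = 0.058581


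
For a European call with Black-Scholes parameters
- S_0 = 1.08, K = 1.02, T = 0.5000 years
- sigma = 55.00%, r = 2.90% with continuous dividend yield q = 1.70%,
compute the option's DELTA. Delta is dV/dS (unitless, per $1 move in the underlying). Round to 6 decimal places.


d1 = 0.3568534292; d2 = -0.0320553004
phi(d1) = 0.3743325453; exp(-qT) = 0.9915360229; exp(-rT) = 0.9856046187
N(d1) = 0.6393992324
Delta = exp(-qT) * N(d1) = 0.9915360229 * 0.6393992324 = 0.633987

Answer: Delta = 0.633987


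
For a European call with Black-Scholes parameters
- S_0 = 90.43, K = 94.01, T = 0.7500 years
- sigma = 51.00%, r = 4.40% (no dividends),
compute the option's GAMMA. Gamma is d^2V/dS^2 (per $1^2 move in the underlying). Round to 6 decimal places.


Answer: Gamma = 0.009775

Derivation:
d1 = 0.2076477854; d2 = -0.2340251705
phi(d1) = 0.3904336109; exp(-qT) = 1.0000000000; exp(-rT) = 0.9675385596
Gamma = exp(-qT) * phi(d1) / (S * sigma * sqrt(T)) = 1.0000000000 * 0.3904336109 / (90.4300 * 0.5100 * 0.8660254038) = 0.009775


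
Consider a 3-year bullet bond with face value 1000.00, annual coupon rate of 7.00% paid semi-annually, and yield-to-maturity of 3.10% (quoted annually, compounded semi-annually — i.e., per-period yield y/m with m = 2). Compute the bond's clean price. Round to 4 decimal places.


Answer: Price = 1110.9062

Derivation:
Coupon per period c = face * coupon_rate / m = 35.000000
Periods per year m = 2; per-period yield y/m = 0.015500
Number of cashflows N = 6
Cashflows (t years, CF_t, discount factor 1/(1+y/m)^(m*t), PV):
  t = 0.5000: CF_t = 35.000000, DF = 0.984737, PV = 34.465780
  t = 1.0000: CF_t = 35.000000, DF = 0.969706, PV = 33.939715
  t = 1.5000: CF_t = 35.000000, DF = 0.954905, PV = 33.421679
  t = 2.0000: CF_t = 35.000000, DF = 0.940330, PV = 32.911550
  t = 2.5000: CF_t = 35.000000, DF = 0.925977, PV = 32.409207
  t = 3.0000: CF_t = 1035.000000, DF = 0.911844, PV = 943.758298
Price P = sum_t PV_t = 1110.906229


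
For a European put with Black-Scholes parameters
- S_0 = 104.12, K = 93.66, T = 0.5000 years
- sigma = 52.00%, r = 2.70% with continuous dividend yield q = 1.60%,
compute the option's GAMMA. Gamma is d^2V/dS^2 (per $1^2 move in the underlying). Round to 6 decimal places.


d1 = 0.4867420559; d2 = 0.1190465297
phi(d1) = 0.3543757643; exp(-qT) = 0.9920319148; exp(-rT) = 0.9865907163
Gamma = exp(-qT) * phi(d1) / (S * sigma * sqrt(T)) = 0.9920319148 * 0.3543757643 / (104.1200 * 0.5200 * 0.7071067812) = 0.009183

Answer: Gamma = 0.009183


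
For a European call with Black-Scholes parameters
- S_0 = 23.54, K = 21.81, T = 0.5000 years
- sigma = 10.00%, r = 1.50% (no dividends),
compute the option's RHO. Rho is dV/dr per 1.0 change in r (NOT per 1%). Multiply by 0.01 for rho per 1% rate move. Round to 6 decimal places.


Answer: Rho = 9.470280

Derivation:
d1 = 1.2209262295; d2 = 1.1502155514
phi(d1) = 0.1893290141; exp(-qT) = 1.0000000000; exp(-rT) = 0.9925280548
N(d2) = 0.8749724487
Rho = K*T*exp(-rT)*N(d2) = 21.8100 * 0.5000 * 0.9925280548 * 0.8749724487 = 9.470280


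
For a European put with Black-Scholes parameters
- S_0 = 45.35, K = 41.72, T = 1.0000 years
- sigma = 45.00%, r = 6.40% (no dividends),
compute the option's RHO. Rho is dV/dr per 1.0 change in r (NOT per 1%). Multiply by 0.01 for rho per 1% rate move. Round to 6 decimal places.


d1 = 0.5526212143; d2 = 0.1026212143
phi(d1) = 0.3424486237; exp(-qT) = 1.0000000000; exp(-rT) = 0.9380049995
N(-d2) = 0.4591318026
Rho = -K*T*exp(-rT)*N(-d2) = -41.7200 * 1.0000 * 0.9380049995 * 0.4591318026 = -17.967466

Answer: Rho = -17.967466


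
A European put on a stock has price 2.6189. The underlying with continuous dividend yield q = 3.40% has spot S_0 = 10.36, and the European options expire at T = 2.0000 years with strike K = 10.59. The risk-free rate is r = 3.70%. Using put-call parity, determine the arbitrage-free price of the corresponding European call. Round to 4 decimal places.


Put-call parity: C - P = S_0 * exp(-qT) - K * exp(-rT).
S_0 * exp(-qT) = 10.3600 * 0.93426047 = 9.67893851
K * exp(-rT) = 10.5900 * 0.92867169 = 9.83463324
C = P + S*exp(-qT) - K*exp(-rT)
C = 2.6189 + 9.67893851 - 9.83463324 = 2.4632

Answer: Call price = 2.4632


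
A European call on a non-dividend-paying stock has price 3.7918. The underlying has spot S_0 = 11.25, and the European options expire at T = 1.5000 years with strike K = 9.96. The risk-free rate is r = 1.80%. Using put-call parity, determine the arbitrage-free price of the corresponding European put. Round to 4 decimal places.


Put-call parity: C - P = S_0 * exp(-qT) - K * exp(-rT).
S_0 * exp(-qT) = 11.2500 * 1.00000000 = 11.25000000
K * exp(-rT) = 9.9600 * 0.97336124 = 9.69467797
P = C - S*exp(-qT) + K*exp(-rT)
P = 3.7918 - 11.25000000 + 9.69467797 = 2.2365

Answer: Put price = 2.2365


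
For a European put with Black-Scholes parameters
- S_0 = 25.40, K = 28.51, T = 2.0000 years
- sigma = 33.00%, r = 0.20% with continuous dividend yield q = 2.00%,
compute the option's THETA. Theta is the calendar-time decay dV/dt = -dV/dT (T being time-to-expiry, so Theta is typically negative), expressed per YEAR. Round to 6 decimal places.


d1 = -0.0912933328; d2 = -0.5579838084
phi(d1) = 0.3972832528; exp(-qT) = 0.9607894392; exp(-rT) = 0.9960079893
Theta = -S*exp(-qT)*phi(d1)*sigma/(2*sqrt(T)) + r*K*exp(-rT)*N(-d2) - q*S*exp(-qT)*N(-d1)
N(-d1) = 0.5363702422; N(-d2) = 0.7115722796; sqrt(T) = 1.4142135624
Term 1 = -25.4000 * 0.9607894392 * 0.3972832528 * 0.3300 / (2 * 1.4142135624) = -1.1311784994
Term 2 = 0.0020 * 28.5100 * 0.9960079893 * 0.7115722796 = 0.0404118801
Term 3 = -0.0200 * 25.4000 * 0.9607894392 * 0.5363702422 = -0.2617921430
Theta = -1.1311784994 + (0.0404118801) + (-0.2617921430) = -1.352559

Answer: Theta = -1.352559


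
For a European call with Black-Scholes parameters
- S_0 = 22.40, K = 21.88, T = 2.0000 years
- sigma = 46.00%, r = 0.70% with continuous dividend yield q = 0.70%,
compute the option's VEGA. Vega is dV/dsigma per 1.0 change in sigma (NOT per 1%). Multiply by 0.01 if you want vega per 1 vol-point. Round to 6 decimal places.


d1 = 0.3613745777; d2 = -0.2891636610
phi(d1) = 0.3737252692; exp(-qT) = 0.9860975443; exp(-rT) = 0.9860975443
Vega = S * exp(-qT) * phi(d1) * sqrt(T) = 22.4000 * 0.9860975443 * 0.3737252692 * 1.4142135624 = 11.674421

Answer: Vega = 11.674421


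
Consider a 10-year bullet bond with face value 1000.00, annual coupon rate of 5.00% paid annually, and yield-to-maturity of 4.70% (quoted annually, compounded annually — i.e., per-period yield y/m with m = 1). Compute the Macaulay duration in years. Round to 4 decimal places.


Coupon per period c = face * coupon_rate / m = 50.000000
Periods per year m = 1; per-period yield y/m = 0.047000
Number of cashflows N = 10
Cashflows (t years, CF_t, discount factor 1/(1+y/m)^(m*t), PV):
  t = 1.0000: CF_t = 50.000000, DF = 0.955110, PV = 47.755492
  t = 2.0000: CF_t = 50.000000, DF = 0.912235, PV = 45.611740
  t = 3.0000: CF_t = 50.000000, DF = 0.871284, PV = 43.564222
  t = 4.0000: CF_t = 50.000000, DF = 0.832172, PV = 41.608617
  t = 5.0000: CF_t = 50.000000, DF = 0.794816, PV = 39.740799
  t = 6.0000: CF_t = 50.000000, DF = 0.759137, PV = 37.956828
  t = 7.0000: CF_t = 50.000000, DF = 0.725059, PV = 36.252940
  t = 8.0000: CF_t = 50.000000, DF = 0.692511, PV = 34.625540
  t = 9.0000: CF_t = 50.000000, DF = 0.661424, PV = 33.071194
  t = 10.0000: CF_t = 1050.000000, DF = 0.631732, PV = 663.319069
Price P = sum_t PV_t = 1023.506440
Macaulay numerator sum_t t * PV_t:
  t * PV_t at t = 1.0000: 47.755492
  t * PV_t at t = 2.0000: 91.223480
  t * PV_t at t = 3.0000: 130.692665
  t * PV_t at t = 4.0000: 166.434467
  t * PV_t at t = 5.0000: 198.703996
  t * PV_t at t = 6.0000: 227.740969
  t * PV_t at t = 7.0000: 253.770580
  t * PV_t at t = 8.0000: 277.004317
  t * PV_t at t = 9.0000: 297.640742
  t * PV_t at t = 10.0000: 6633.190686
Macaulay duration D = (sum_t t * PV_t) / P = 8324.157395 / 1023.506440 = 8.132980

Answer: Macaulay duration = 8.1330 years


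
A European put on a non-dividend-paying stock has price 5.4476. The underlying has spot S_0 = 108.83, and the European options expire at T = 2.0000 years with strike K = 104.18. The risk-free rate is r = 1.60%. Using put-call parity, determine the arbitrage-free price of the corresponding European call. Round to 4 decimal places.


Answer: Call price = 13.3786

Derivation:
Put-call parity: C - P = S_0 * exp(-qT) - K * exp(-rT).
S_0 * exp(-qT) = 108.8300 * 1.00000000 = 108.83000000
K * exp(-rT) = 104.1800 * 0.96850658 = 100.89901572
C = P + S*exp(-qT) - K*exp(-rT)
C = 5.4476 + 108.83000000 - 100.89901572 = 13.3786


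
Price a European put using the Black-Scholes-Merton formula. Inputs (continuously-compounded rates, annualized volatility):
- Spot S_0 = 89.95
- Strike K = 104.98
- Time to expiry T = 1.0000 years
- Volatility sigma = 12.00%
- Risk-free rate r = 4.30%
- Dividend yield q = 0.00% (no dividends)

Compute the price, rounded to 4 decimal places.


Answer: Price = 11.6963

Derivation:
d1 = (ln(S/K) + (r - q + 0.5*sigma^2) * T) / (sigma * sqrt(T)) = -0.86929913
d2 = d1 - sigma * sqrt(T) = -0.98929913
exp(-rT) = 0.95791139; exp(-qT) = 1.00000000
P = K * exp(-rT) * N(-d2) - S_0 * exp(-qT) * N(-d1)
N(-d1) = 0.80765823; N(-d2) = 0.83874159
P = 104.9800 * 0.95791139 * 0.83874159 - 89.9500 * 1.00000000 * 0.80765823 = 11.6963


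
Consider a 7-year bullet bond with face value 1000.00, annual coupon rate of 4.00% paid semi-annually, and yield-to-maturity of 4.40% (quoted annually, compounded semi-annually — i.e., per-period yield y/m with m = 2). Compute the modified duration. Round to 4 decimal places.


Answer: Modified duration = 6.0293

Derivation:
Coupon per period c = face * coupon_rate / m = 20.000000
Periods per year m = 2; per-period yield y/m = 0.022000
Number of cashflows N = 14
Cashflows (t years, CF_t, discount factor 1/(1+y/m)^(m*t), PV):
  t = 0.5000: CF_t = 20.000000, DF = 0.978474, PV = 19.569472
  t = 1.0000: CF_t = 20.000000, DF = 0.957411, PV = 19.148211
  t = 1.5000: CF_t = 20.000000, DF = 0.936801, PV = 18.736019
  t = 2.0000: CF_t = 20.000000, DF = 0.916635, PV = 18.332699
  t = 2.5000: CF_t = 20.000000, DF = 0.896903, PV = 17.938062
  t = 3.0000: CF_t = 20.000000, DF = 0.877596, PV = 17.551920
  t = 3.5000: CF_t = 20.000000, DF = 0.858704, PV = 17.174090
  t = 4.0000: CF_t = 20.000000, DF = 0.840220, PV = 16.804393
  t = 4.5000: CF_t = 20.000000, DF = 0.822133, PV = 16.442655
  t = 5.0000: CF_t = 20.000000, DF = 0.804435, PV = 16.088703
  t = 5.5000: CF_t = 20.000000, DF = 0.787119, PV = 15.742371
  t = 6.0000: CF_t = 20.000000, DF = 0.770175, PV = 15.403494
  t = 6.5000: CF_t = 20.000000, DF = 0.753596, PV = 15.071912
  t = 7.0000: CF_t = 1020.000000, DF = 0.737373, PV = 752.120854
Price P = sum_t PV_t = 976.124853
First compute Macaulay numerator sum_t t * PV_t:
  t * PV_t at t = 0.5000: 9.784736
  t * PV_t at t = 1.0000: 19.148211
  t * PV_t at t = 1.5000: 28.104028
  t * PV_t at t = 2.0000: 36.665398
  t * PV_t at t = 2.5000: 44.845155
  t * PV_t at t = 3.0000: 52.655759
  t * PV_t at t = 3.5000: 60.109314
  t * PV_t at t = 4.0000: 67.217572
  t * PV_t at t = 4.5000: 73.991946
  t * PV_t at t = 5.0000: 80.443516
  t * PV_t at t = 5.5000: 86.583040
  t * PV_t at t = 6.0000: 92.420964
  t * PV_t at t = 6.5000: 97.967428
  t * PV_t at t = 7.0000: 5264.845979
Macaulay duration D = 6014.783045 / 976.124853 = 6.161899
Modified duration = D / (1 + y/m) = 6.161899 / (1 + 0.022000) = 6.029256


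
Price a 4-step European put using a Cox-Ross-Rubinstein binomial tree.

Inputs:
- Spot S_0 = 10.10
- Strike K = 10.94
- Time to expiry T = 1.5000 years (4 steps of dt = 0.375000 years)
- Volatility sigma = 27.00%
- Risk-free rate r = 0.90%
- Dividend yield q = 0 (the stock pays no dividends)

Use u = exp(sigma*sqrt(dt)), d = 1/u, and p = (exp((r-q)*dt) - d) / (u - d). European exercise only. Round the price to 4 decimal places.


Answer: Price = V(0,0) = 1.7788

Derivation:
dt = T/N = 0.375000
u = exp(sigma*sqrt(dt)) = 1.179795; d = 1/u = 0.847605
p = (exp((r-q)*dt) - d) / (u - d) = 0.468936
Discount per step: exp(-r*dt) = 0.996631
Stock lattice S(k, i) with i counting down-moves:
  k=0: S(0,0) = 10.1000
  k=1: S(1,0) = 11.9159; S(1,1) = 8.5608
  k=2: S(2,0) = 14.0584; S(2,1) = 10.1000; S(2,2) = 7.2562
  k=3: S(3,0) = 16.5860; S(3,1) = 11.9159; S(3,2) = 8.5608; S(3,3) = 6.1504
  k=4: S(4,0) = 19.5680; S(4,1) = 14.0584; S(4,2) = 10.1000; S(4,3) = 7.2562; S(4,4) = 5.2131
Terminal payoffs V(N, i) = max(K - S_T, 0):
  V(4,0) = 0.000000; V(4,1) = 0.000000; V(4,2) = 0.840000; V(4,3) = 3.683814; V(4,4) = 5.726908
Backward induction: V(k, i) = exp(-r*dt) * [p * V(k+1, i) + (1-p) * V(k+1, i+1)].
  V(3,0) = exp(-r*dt) * [p*0.000000 + (1-p)*0.000000] = 0.000000
  V(3,1) = exp(-r*dt) * [p*0.000000 + (1-p)*0.840000] = 0.444591
  V(3,2) = exp(-r*dt) * [p*0.840000 + (1-p)*3.683814] = 2.342329
  V(3,3) = exp(-r*dt) * [p*3.683814 + (1-p)*5.726908] = 4.752760
  V(2,0) = exp(-r*dt) * [p*0.000000 + (1-p)*0.444591] = 0.235311
  V(2,1) = exp(-r*dt) * [p*0.444591 + (1-p)*2.342329] = 1.447518
  V(2,2) = exp(-r*dt) * [p*2.342329 + (1-p)*4.752760] = 3.610218
  V(1,0) = exp(-r*dt) * [p*0.235311 + (1-p)*1.447518] = 0.876109
  V(1,1) = exp(-r*dt) * [p*1.447518 + (1-p)*3.610218] = 2.587304
  V(0,0) = exp(-r*dt) * [p*0.876109 + (1-p)*2.587304] = 1.778849


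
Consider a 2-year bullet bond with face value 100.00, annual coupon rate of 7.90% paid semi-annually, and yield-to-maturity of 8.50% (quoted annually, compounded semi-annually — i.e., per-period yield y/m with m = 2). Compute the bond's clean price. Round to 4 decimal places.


Answer: Price = 98.9174

Derivation:
Coupon per period c = face * coupon_rate / m = 3.950000
Periods per year m = 2; per-period yield y/m = 0.042500
Number of cashflows N = 4
Cashflows (t years, CF_t, discount factor 1/(1+y/m)^(m*t), PV):
  t = 0.5000: CF_t = 3.950000, DF = 0.959233, PV = 3.788969
  t = 1.0000: CF_t = 3.950000, DF = 0.920127, PV = 3.634502
  t = 1.5000: CF_t = 3.950000, DF = 0.882616, PV = 3.486333
  t = 2.0000: CF_t = 103.950000, DF = 0.846634, PV = 88.007612
Price P = sum_t PV_t = 98.917417


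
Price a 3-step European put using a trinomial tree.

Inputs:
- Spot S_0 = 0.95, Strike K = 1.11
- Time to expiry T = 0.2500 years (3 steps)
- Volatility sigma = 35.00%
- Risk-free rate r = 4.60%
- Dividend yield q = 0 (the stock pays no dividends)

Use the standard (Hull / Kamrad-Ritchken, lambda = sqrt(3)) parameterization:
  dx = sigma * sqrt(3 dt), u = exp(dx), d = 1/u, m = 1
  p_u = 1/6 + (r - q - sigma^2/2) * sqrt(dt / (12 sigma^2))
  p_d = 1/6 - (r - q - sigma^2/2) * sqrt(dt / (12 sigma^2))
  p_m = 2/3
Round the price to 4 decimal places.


Answer: Price = V(0,0) = 0.1669

Derivation:
dt = T/N = 0.083333; dx = sigma*sqrt(3*dt) = 0.175000
u = exp(dx) = 1.191246; d = 1/u = 0.839457
p_u = 0.163036, p_m = 0.666667, p_d = 0.170298
Discount per step: exp(-r*dt) = 0.996174
Stock lattice S(k, j) with j the centered position index:
  k=0: S(0,+0) = 0.9500
  k=1: S(1,-1) = 0.7975; S(1,+0) = 0.9500; S(1,+1) = 1.1317
  k=2: S(2,-2) = 0.6695; S(2,-1) = 0.7975; S(2,+0) = 0.9500; S(2,+1) = 1.1317; S(2,+2) = 1.3481
  k=3: S(3,-3) = 0.5620; S(3,-2) = 0.6695; S(3,-1) = 0.7975; S(3,+0) = 0.9500; S(3,+1) = 1.1317; S(3,+2) = 1.3481; S(3,+3) = 1.6059
Terminal payoffs V(N, j) = max(K - S_T, 0):
  V(3,-3) = 0.548022; V(3,-2) = 0.440546; V(3,-1) = 0.312516; V(3,+0) = 0.160000; V(3,+1) = 0.000000; V(3,+2) = 0.000000; V(3,+3) = 0.000000
Backward induction: V(k, j) = exp(-r*dt) * [p_u * V(k+1, j+1) + p_m * V(k+1, j) + p_d * V(k+1, j-1)]
  V(2,-2) = exp(-r*dt) * [p_u*0.312516 + p_m*0.440546 + p_d*0.548022] = 0.436300
  V(2,-1) = exp(-r*dt) * [p_u*0.160000 + p_m*0.312516 + p_d*0.440546] = 0.308270
  V(2,+0) = exp(-r*dt) * [p_u*0.000000 + p_m*0.160000 + p_d*0.312516] = 0.159276
  V(2,+1) = exp(-r*dt) * [p_u*0.000000 + p_m*0.000000 + p_d*0.160000] = 0.027143
  V(2,+2) = exp(-r*dt) * [p_u*0.000000 + p_m*0.000000 + p_d*0.000000] = 0.000000
  V(1,-1) = exp(-r*dt) * [p_u*0.159276 + p_m*0.308270 + p_d*0.436300] = 0.304612
  V(1,+0) = exp(-r*dt) * [p_u*0.027143 + p_m*0.159276 + p_d*0.308270] = 0.162483
  V(1,+1) = exp(-r*dt) * [p_u*0.000000 + p_m*0.027143 + p_d*0.159276] = 0.045047
  V(0,+0) = exp(-r*dt) * [p_u*0.045047 + p_m*0.162483 + p_d*0.304612] = 0.166900


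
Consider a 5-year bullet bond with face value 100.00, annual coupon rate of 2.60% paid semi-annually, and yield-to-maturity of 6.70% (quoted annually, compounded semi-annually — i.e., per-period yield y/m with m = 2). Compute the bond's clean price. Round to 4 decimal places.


Coupon per period c = face * coupon_rate / m = 1.300000
Periods per year m = 2; per-period yield y/m = 0.033500
Number of cashflows N = 10
Cashflows (t years, CF_t, discount factor 1/(1+y/m)^(m*t), PV):
  t = 0.5000: CF_t = 1.300000, DF = 0.967586, PV = 1.257862
  t = 1.0000: CF_t = 1.300000, DF = 0.936222, PV = 1.217089
  t = 1.5000: CF_t = 1.300000, DF = 0.905876, PV = 1.177638
  t = 2.0000: CF_t = 1.300000, DF = 0.876512, PV = 1.139466
  t = 2.5000: CF_t = 1.300000, DF = 0.848101, PV = 1.102531
  t = 3.0000: CF_t = 1.300000, DF = 0.820611, PV = 1.066794
  t = 3.5000: CF_t = 1.300000, DF = 0.794011, PV = 1.032215
  t = 4.0000: CF_t = 1.300000, DF = 0.768274, PV = 0.998756
  t = 4.5000: CF_t = 1.300000, DF = 0.743371, PV = 0.966382
  t = 5.0000: CF_t = 101.300000, DF = 0.719275, PV = 72.862595
Price P = sum_t PV_t = 82.821329

Answer: Price = 82.8213


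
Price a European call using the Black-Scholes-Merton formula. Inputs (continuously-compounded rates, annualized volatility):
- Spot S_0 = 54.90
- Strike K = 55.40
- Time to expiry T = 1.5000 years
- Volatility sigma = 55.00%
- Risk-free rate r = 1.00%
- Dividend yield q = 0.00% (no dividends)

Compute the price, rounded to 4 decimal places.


d1 = (ln(S/K) + (r - q + 0.5*sigma^2) * T) / (sigma * sqrt(T)) = 0.34561373
d2 = d1 - sigma * sqrt(T) = -0.32799595
exp(-rT) = 0.98511194; exp(-qT) = 1.00000000
C = S_0 * exp(-qT) * N(d1) - K * exp(-rT) * N(d2)
N(d1) = 0.63518349; N(d2) = 0.37145736
C = 54.9000 * 1.00000000 * 0.63518349 - 55.4000 * 0.98511194 * 0.37145736 = 14.5992

Answer: Price = 14.5992


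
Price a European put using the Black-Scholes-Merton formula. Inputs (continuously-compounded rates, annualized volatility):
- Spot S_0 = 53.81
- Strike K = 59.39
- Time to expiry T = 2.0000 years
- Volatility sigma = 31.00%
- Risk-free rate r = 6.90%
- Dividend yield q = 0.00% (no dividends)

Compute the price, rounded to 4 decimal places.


Answer: Price = 8.1549

Derivation:
d1 = (ln(S/K) + (r - q + 0.5*sigma^2) * T) / (sigma * sqrt(T)) = 0.30892232
d2 = d1 - sigma * sqrt(T) = -0.12948388
exp(-rT) = 0.87109869; exp(-qT) = 1.00000000
P = K * exp(-rT) * N(-d2) - S_0 * exp(-qT) * N(-d1)
N(-d1) = 0.37869031; N(-d2) = 0.55151261
P = 59.3900 * 0.87109869 * 0.55151261 - 53.8100 * 1.00000000 * 0.37869031 = 8.1549


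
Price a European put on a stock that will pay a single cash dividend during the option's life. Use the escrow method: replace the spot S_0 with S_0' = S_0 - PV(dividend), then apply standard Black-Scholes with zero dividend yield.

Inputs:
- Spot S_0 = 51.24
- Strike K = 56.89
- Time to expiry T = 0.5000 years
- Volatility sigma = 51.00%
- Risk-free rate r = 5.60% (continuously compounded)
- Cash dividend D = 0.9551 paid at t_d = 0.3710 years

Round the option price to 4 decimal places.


Answer: Price = 10.3221

Derivation:
PV(D) = D * exp(-r * t_d) = 0.9551 * 0.97943833 = 0.93546155
S_0' = S_0 - PV(D) = 51.2400 - 0.93546155 = 50.30453845
d1 = (ln(S_0'/K) + (r + sigma^2/2)*T) / (sigma*sqrt(T)) = -0.08318703
d2 = d1 - sigma*sqrt(T) = -0.44381149
exp(-rT) = 0.97238837
N(-d1) = 0.53314859; N(-d2) = 0.67141056
P = K * exp(-rT) * N(-d2) - S_0' * N(-d1) = 56.8900 * 0.97238837 * 0.67141056 - 50.30453845 * 0.53314859 = 10.3221
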